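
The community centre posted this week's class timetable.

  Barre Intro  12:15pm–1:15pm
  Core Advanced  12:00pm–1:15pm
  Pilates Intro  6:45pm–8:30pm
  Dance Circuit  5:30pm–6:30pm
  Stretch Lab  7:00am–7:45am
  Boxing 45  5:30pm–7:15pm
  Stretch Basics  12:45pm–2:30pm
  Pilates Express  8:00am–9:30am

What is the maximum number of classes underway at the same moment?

Walk through starts and ends in time order (an end at T is processed before a start at T):
7:00am start Stretch Lab → 1
7:45am end Stretch Lab → 0
8:00am start Pilates Express → 1
9:30am end Pilates Express → 0
12:00pm start Core Advanced → 1
12:15pm start Barre Intro → 2
12:45pm start Stretch Basics → 3
1:15pm end Barre Intro → 2
1:15pm end Core Advanced → 1
2:30pm end Stretch Basics → 0
5:30pm start Boxing 45 → 1
5:30pm start Dance Circuit → 2
6:30pm end Dance Circuit → 1
6:45pm start Pilates Intro → 2
7:15pm end Boxing 45 → 1
8:30pm end Pilates Intro → 0
Peak is 3, at 12:45pm (Barre Intro, Core Advanced, Stretch Basics).

3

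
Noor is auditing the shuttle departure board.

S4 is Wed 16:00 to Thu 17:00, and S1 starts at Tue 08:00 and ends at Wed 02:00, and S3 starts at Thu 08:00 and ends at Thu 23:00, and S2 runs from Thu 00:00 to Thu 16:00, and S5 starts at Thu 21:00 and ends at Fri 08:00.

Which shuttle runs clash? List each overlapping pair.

Sorted by start: S1, S4, S2, S3, S5.
S4 starts after S1 ends — done with S1.
S2 starts before S4 ends → S4 and S2 overlap.
S3 starts before S4 ends → S4 and S3 overlap.
S5 starts after S4 ends.
S3 starts before S2 ends → S2 and S3 overlap.
S5 starts after S2 ends.
S5 starts before S3 ends → S3 and S5 overlap.

S2 & S3, S2 & S4, S3 & S4, S3 & S5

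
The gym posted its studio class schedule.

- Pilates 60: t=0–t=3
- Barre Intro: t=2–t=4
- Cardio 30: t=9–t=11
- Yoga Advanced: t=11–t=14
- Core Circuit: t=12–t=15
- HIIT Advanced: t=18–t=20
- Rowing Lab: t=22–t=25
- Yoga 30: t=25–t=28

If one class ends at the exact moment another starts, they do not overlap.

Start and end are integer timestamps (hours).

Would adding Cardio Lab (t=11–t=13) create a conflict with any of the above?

Yes — it overlaps Core Circuit, Yoga Advanced

Pilates 60: ends t=3 at or before Cardio Lab starts t=11 → clear.
Barre Intro: ends t=4 at or before Cardio Lab starts t=11 → clear.
Cardio 30: ends t=11 at or before Cardio Lab starts t=11 → clear.
Yoga Advanced: starts t=11 before Cardio Lab ends t=13, and ends t=14 after Cardio Lab starts t=11 → overlap.
Core Circuit: starts t=12 before Cardio Lab ends t=13, and ends t=15 after Cardio Lab starts t=11 → overlap.
HIIT Advanced: starts t=18 at or after Cardio Lab ends t=13 → clear.
Rowing Lab: starts t=22 at or after Cardio Lab ends t=13 → clear.
Yoga 30: starts t=25 at or after Cardio Lab ends t=13 → clear.
Cardio Lab overlaps Yoga Advanced, Core Circuit.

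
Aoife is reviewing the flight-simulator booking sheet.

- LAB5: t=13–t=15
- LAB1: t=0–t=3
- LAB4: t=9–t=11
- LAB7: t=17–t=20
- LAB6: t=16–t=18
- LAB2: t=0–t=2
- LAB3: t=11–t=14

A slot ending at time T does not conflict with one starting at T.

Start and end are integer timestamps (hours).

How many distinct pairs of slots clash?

3

Sorted by start: LAB1, LAB2, LAB4, LAB3, LAB5, LAB6, LAB7.
LAB2 starts before LAB1 ends → LAB1 and LAB2 overlap.
LAB4 starts after LAB1 ends, so nothing later overlaps LAB1 either.
LAB4 starts after LAB2 ends, so nothing later overlaps LAB2 either.
LAB3 starts exactly when LAB4 ends (back-to-back, no overlap), so nothing later overlaps LAB4 either.
LAB5 starts before LAB3 ends → LAB3 and LAB5 overlap.
LAB6 starts after LAB3 ends, so nothing later overlaps LAB3 either.
LAB6 starts after LAB5 ends, so nothing later overlaps LAB5 either.
LAB7 starts before LAB6 ends → LAB6 and LAB7 overlap.
Overlapping pairs: LAB1 & LAB2, LAB3 & LAB5, LAB6 & LAB7 — 3 in total.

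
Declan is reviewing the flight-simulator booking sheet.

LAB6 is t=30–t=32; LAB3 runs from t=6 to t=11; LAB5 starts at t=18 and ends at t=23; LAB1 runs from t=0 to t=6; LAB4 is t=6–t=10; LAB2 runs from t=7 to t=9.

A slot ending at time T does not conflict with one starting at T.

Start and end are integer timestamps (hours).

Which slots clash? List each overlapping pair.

LAB2 & LAB3, LAB2 & LAB4, LAB3 & LAB4

Sorted by start: LAB1, LAB3, LAB4, LAB2, LAB5, LAB6.
LAB3 starts exactly when LAB1 ends (back-to-back, no overlap); LAB1 is clear from here.
LAB4 starts before LAB3 ends → LAB3 and LAB4 overlap.
LAB2 starts before LAB3 ends → LAB3 and LAB2 overlap.
LAB5 starts after LAB3 ends; LAB3 is clear from here.
LAB2 starts before LAB4 ends → LAB4 and LAB2 overlap.
LAB5 starts after LAB4 ends; LAB4 is clear from here.
LAB5 starts after LAB2 ends; LAB2 is clear from here.
LAB6 starts after LAB5 ends.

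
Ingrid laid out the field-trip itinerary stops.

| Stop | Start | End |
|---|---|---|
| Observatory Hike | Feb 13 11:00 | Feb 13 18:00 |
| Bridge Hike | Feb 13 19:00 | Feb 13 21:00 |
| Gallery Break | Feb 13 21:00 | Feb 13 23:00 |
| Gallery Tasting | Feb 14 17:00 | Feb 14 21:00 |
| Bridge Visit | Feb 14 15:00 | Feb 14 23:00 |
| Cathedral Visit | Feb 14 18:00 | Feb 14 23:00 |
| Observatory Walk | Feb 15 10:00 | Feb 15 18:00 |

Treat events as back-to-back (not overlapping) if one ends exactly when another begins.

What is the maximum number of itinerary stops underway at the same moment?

3

Walk through starts and ends in time order (an end at T is processed before a start at T):
Feb 13 11:00 start Observatory Hike → 1
Feb 13 18:00 end Observatory Hike → 0
Feb 13 19:00 start Bridge Hike → 1
Feb 13 21:00 end Bridge Hike → 0
Feb 13 21:00 start Gallery Break → 1
Feb 13 23:00 end Gallery Break → 0
Feb 14 15:00 start Bridge Visit → 1
Feb 14 17:00 start Gallery Tasting → 2
Feb 14 18:00 start Cathedral Visit → 3
Feb 14 21:00 end Gallery Tasting → 2
Feb 14 23:00 end Bridge Visit → 1
Feb 14 23:00 end Cathedral Visit → 0
Feb 15 10:00 start Observatory Walk → 1
Feb 15 18:00 end Observatory Walk → 0
Peak is 3, at Feb 14 18:00 (Bridge Visit, Cathedral Visit, Gallery Tasting).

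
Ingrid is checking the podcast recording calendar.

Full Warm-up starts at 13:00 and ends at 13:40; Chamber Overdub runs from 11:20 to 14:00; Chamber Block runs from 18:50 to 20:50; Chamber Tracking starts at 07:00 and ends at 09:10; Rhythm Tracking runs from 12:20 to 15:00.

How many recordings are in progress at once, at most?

Sweep the timeline, counting +1 at each start and −1 at each end (ends before starts at a tie):
07:00 start Chamber Tracking → 1
09:10 end Chamber Tracking → 0
11:20 start Chamber Overdub → 1
12:20 start Rhythm Tracking → 2
13:00 start Full Warm-up → 3
13:40 end Full Warm-up → 2
14:00 end Chamber Overdub → 1
15:00 end Rhythm Tracking → 0
18:50 start Chamber Block → 1
20:50 end Chamber Block → 0
Peak is 3, at 13:00 (Chamber Overdub, Full Warm-up, Rhythm Tracking).

3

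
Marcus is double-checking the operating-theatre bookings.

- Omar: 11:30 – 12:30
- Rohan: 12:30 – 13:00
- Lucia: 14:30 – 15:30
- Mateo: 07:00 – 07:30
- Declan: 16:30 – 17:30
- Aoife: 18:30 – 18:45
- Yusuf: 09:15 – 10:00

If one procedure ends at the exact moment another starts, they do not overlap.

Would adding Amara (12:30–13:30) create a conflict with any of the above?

Yes — it overlaps Rohan

Mateo: ends 07:30 at or before Amara starts 12:30 → clear.
Yusuf: ends 10:00 at or before Amara starts 12:30 → clear.
Omar: ends 12:30 at or before Amara starts 12:30 → clear.
Rohan: starts 12:30 before Amara ends 13:30, and ends 13:00 after Amara starts 12:30 → overlap.
Lucia: starts 14:30 at or after Amara ends 13:30 → clear.
Declan: starts 16:30 at or after Amara ends 13:30 → clear.
Aoife: starts 18:30 at or after Amara ends 13:30 → clear.
Amara overlaps Rohan.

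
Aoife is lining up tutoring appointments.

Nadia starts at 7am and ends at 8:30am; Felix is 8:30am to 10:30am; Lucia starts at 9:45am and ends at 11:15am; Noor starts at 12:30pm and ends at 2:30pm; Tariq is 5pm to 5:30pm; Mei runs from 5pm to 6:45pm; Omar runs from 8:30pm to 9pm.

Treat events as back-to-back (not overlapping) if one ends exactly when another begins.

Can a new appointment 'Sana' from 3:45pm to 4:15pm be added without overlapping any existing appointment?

Nadia: ends 8:30am at or before Sana starts 3:45pm → clear.
Felix: ends 10:30am at or before Sana starts 3:45pm → clear.
Lucia: ends 11:15am at or before Sana starts 3:45pm → clear.
Noor: ends 2:30pm at or before Sana starts 3:45pm → clear.
Tariq: starts 5pm at or after Sana ends 4:15pm → clear.
Mei: starts 5pm at or after Sana ends 4:15pm → clear.
Omar: starts 8:30pm at or after Sana ends 4:15pm → clear.

Yes — the slot is free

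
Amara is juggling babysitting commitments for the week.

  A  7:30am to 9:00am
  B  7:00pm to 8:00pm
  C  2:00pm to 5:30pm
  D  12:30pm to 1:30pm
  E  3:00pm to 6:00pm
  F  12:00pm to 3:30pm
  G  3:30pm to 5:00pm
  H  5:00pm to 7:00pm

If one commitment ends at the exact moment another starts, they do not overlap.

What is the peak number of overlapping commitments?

Sort all start/end points and keep a running count:
7:30am start A → 1
9:00am end A → 0
12:00pm start F → 1
12:30pm start D → 2
1:30pm end D → 1
2:00pm start C → 2
3:00pm start E → 3
3:30pm end F → 2
3:30pm start G → 3
5:00pm end G → 2
5:00pm start H → 3
5:30pm end C → 2
6:00pm end E → 1
7:00pm end H → 0
7:00pm start B → 1
8:00pm end B → 0
Peak is 3, at 3:00pm (C, E, F).

3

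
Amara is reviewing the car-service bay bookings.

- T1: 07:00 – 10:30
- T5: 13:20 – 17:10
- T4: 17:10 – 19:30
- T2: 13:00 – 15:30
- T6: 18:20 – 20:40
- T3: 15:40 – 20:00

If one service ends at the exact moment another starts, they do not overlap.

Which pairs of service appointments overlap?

T2 & T5, T3 & T4, T3 & T5, T3 & T6, T4 & T6

Sorted by start: T1, T2, T5, T3, T4, T6.
T2 starts after T1 ends, so T1 has no further overlaps.
T5 starts before T2 ends → T2 and T5 overlap.
T3 starts after T2 ends, so T2 has no further overlaps.
T3 starts before T5 ends → T5 and T3 overlap.
T4 starts exactly when T5 ends (back-to-back, no overlap), so T5 has no further overlaps.
T4 starts before T3 ends → T3 and T4 overlap.
T6 starts before T3 ends → T3 and T6 overlap.
T6 starts before T4 ends → T4 and T6 overlap.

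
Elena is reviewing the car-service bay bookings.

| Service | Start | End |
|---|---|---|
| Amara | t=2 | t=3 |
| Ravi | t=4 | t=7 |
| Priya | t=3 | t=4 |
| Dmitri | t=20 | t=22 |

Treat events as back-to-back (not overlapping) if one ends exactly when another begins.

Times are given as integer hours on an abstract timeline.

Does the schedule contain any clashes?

Two intervals overlap when each starts before the other ends.
Sorted by start: Amara, Priya, Ravi, Dmitri.
Priya starts exactly when Amara ends (back-to-back, no overlap); Amara is clear from here.
Ravi starts exactly when Priya ends (back-to-back, no overlap); Priya is clear from here.
Dmitri starts after Ravi ends.
Every pair is clear; the schedule has no overlaps.

No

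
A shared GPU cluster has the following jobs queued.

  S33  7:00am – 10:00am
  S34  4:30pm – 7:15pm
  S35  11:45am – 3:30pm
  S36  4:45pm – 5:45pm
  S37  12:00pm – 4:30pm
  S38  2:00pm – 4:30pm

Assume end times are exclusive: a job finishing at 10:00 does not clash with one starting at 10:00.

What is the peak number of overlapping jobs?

Sweep the timeline, counting +1 at each start and −1 at each end (ends before starts at a tie):
7:00am start S33 → 1
10:00am end S33 → 0
11:45am start S35 → 1
12:00pm start S37 → 2
2:00pm start S38 → 3
3:30pm end S35 → 2
4:30pm end S37 → 1
4:30pm end S38 → 0
4:30pm start S34 → 1
4:45pm start S36 → 2
5:45pm end S36 → 1
7:15pm end S34 → 0
Peak is 3, at 2:00pm (S35, S37, S38).

3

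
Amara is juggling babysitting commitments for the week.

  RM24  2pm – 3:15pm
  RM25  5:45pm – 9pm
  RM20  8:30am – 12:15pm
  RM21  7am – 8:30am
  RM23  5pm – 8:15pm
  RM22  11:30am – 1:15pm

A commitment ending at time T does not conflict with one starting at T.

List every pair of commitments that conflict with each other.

RM20 & RM22, RM23 & RM25

Check each pair: they overlap iff neither finishes before the other starts.
Sorted by start: RM21, RM20, RM22, RM24, RM23, RM25.
RM20 starts exactly when RM21 ends (back-to-back, no overlap), so nothing later overlaps RM21 either.
RM22 starts before RM20 ends → RM20 and RM22 overlap.
RM24 starts after RM20 ends, so nothing later overlaps RM20 either.
RM24 starts after RM22 ends, so nothing later overlaps RM22 either.
RM23 starts after RM24 ends, so nothing later overlaps RM24 either.
RM25 starts before RM23 ends → RM23 and RM25 overlap.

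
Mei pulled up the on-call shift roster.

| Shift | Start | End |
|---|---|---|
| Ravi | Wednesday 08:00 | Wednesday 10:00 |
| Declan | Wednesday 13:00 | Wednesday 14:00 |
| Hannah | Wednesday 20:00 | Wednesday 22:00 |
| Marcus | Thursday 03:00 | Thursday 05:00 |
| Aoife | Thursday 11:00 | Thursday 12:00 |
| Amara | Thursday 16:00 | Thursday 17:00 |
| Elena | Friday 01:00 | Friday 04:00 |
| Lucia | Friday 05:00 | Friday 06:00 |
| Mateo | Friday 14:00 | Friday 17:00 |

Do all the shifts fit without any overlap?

Yes

Sorted by start: Ravi, Declan, Hannah, Marcus, Aoife, Amara, Elena, Lucia, Mateo.
Declan starts after Ravi ends — done with Ravi.
Hannah starts after Declan ends — done with Declan.
Marcus starts after Hannah ends — done with Hannah.
Aoife starts after Marcus ends — done with Marcus.
Amara starts after Aoife ends — done with Aoife.
Elena starts after Amara ends — done with Amara.
Lucia starts after Elena ends — done with Elena.
Mateo starts after Lucia ends.
Every pair is clear; the schedule has no overlaps.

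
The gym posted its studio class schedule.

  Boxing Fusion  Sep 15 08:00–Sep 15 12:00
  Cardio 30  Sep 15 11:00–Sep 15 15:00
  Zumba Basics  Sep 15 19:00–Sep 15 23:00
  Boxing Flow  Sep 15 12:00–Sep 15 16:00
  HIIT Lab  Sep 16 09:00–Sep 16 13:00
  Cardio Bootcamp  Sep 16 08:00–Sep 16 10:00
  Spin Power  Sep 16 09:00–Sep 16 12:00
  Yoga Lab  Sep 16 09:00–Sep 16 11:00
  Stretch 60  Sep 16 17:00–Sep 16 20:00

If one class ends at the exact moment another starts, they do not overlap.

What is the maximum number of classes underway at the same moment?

Sweep the timeline, counting +1 at each start and −1 at each end (ends before starts at a tie):
Sep 15 08:00 start Boxing Fusion → 1
Sep 15 11:00 start Cardio 30 → 2
Sep 15 12:00 end Boxing Fusion → 1
Sep 15 12:00 start Boxing Flow → 2
Sep 15 15:00 end Cardio 30 → 1
Sep 15 16:00 end Boxing Flow → 0
Sep 15 19:00 start Zumba Basics → 1
Sep 15 23:00 end Zumba Basics → 0
Sep 16 08:00 start Cardio Bootcamp → 1
Sep 16 09:00 start HIIT Lab → 2
Sep 16 09:00 start Spin Power → 3
Sep 16 09:00 start Yoga Lab → 4
Sep 16 10:00 end Cardio Bootcamp → 3
Sep 16 11:00 end Yoga Lab → 2
Sep 16 12:00 end Spin Power → 1
Sep 16 13:00 end HIIT Lab → 0
Sep 16 17:00 start Stretch 60 → 1
Sep 16 20:00 end Stretch 60 → 0
Peak is 4, at Sep 16 09:00 (Cardio Bootcamp, HIIT Lab, Spin Power, Yoga Lab).

4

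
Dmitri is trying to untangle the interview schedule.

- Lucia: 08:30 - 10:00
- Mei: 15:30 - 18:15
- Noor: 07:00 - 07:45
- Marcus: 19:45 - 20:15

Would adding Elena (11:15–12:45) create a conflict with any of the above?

Noor: ends 07:45 at or before Elena starts 11:15 → clear.
Lucia: ends 10:00 at or before Elena starts 11:15 → clear.
Mei: starts 15:30 at or after Elena ends 12:45 → clear.
Marcus: starts 19:45 at or after Elena ends 12:45 → clear.

No — it doesn't clash with anything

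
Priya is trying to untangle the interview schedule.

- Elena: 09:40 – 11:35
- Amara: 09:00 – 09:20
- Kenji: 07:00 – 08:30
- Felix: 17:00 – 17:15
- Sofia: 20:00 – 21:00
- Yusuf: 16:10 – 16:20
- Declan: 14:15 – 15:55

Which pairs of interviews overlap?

Sorted by start: Kenji, Amara, Elena, Declan, Yusuf, Felix, Sofia.
Amara starts after Kenji ends; Kenji is clear from here.
Elena starts after Amara ends; Amara is clear from here.
Declan starts after Elena ends; Elena is clear from here.
Yusuf starts after Declan ends; Declan is clear from here.
Felix starts after Yusuf ends; Yusuf is clear from here.
Sofia starts after Felix ends.

no conflicts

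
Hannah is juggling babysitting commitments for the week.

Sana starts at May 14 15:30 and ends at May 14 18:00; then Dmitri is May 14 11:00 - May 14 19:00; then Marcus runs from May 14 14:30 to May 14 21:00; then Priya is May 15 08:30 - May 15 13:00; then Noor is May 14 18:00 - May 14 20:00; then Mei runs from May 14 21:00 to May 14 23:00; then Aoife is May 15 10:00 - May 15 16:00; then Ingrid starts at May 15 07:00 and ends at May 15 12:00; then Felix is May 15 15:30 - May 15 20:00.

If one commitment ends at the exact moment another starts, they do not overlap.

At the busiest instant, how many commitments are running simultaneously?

3

Walk through starts and ends in time order (an end at T is processed before a start at T):
May 14 11:00 start Dmitri → 1
May 14 14:30 start Marcus → 2
May 14 15:30 start Sana → 3
May 14 18:00 end Sana → 2
May 14 18:00 start Noor → 3
May 14 19:00 end Dmitri → 2
May 14 20:00 end Noor → 1
May 14 21:00 end Marcus → 0
May 14 21:00 start Mei → 1
May 14 23:00 end Mei → 0
May 15 07:00 start Ingrid → 1
May 15 08:30 start Priya → 2
May 15 10:00 start Aoife → 3
May 15 12:00 end Ingrid → 2
May 15 13:00 end Priya → 1
May 15 15:30 start Felix → 2
May 15 16:00 end Aoife → 1
May 15 20:00 end Felix → 0
Peak is 3, at May 14 15:30 (Dmitri, Marcus, Sana).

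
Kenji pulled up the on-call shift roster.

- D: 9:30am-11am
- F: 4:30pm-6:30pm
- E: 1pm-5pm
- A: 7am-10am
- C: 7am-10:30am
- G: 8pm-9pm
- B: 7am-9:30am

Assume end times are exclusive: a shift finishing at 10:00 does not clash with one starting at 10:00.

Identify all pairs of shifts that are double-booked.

A & B, A & C, A & D, B & C, C & D, E & F

Sorted by start: A, B, C, D, E, F, G.
B starts before A ends → A and B overlap.
C starts before A ends → A and C overlap.
D starts before A ends → A and D overlap.
E starts after A ends, so A has no further overlaps.
C starts before B ends → B and C overlap.
D starts exactly when B ends (back-to-back, no overlap), so B has no further overlaps.
D starts before C ends → C and D overlap.
E starts after C ends, so C has no further overlaps.
E starts after D ends, so D has no further overlaps.
F starts before E ends → E and F overlap.
G starts after E ends.
G starts after F ends.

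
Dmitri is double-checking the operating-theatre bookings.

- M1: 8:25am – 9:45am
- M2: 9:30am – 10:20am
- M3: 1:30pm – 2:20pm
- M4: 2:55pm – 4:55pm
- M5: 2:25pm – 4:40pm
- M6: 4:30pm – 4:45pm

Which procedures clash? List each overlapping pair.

M1 & M2, M4 & M5, M4 & M6, M5 & M6

Sorted by start: M1, M2, M3, M5, M4, M6.
M2 starts before M1 ends → M1 and M2 overlap.
M3 starts after M1 ends, so nothing later overlaps M1 either.
M3 starts after M2 ends, so nothing later overlaps M2 either.
M5 starts after M3 ends, so nothing later overlaps M3 either.
M4 starts before M5 ends → M5 and M4 overlap.
M6 starts before M5 ends → M5 and M6 overlap.
M6 starts before M4 ends → M4 and M6 overlap.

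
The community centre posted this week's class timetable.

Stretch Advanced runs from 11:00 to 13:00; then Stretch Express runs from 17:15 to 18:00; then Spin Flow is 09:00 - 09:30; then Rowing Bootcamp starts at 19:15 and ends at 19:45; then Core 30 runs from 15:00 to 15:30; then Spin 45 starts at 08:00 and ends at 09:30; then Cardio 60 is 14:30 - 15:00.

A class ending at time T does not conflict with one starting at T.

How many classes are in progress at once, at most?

Sweep the timeline, counting +1 at each start and −1 at each end (ends before starts at a tie):
08:00 start Spin 45 → 1
09:00 start Spin Flow → 2
09:30 end Spin 45 → 1
09:30 end Spin Flow → 0
11:00 start Stretch Advanced → 1
13:00 end Stretch Advanced → 0
14:30 start Cardio 60 → 1
15:00 end Cardio 60 → 0
15:00 start Core 30 → 1
15:30 end Core 30 → 0
17:15 start Stretch Express → 1
18:00 end Stretch Express → 0
19:15 start Rowing Bootcamp → 1
19:45 end Rowing Bootcamp → 0
Peak is 2, at 09:00 (Spin 45, Spin Flow).

2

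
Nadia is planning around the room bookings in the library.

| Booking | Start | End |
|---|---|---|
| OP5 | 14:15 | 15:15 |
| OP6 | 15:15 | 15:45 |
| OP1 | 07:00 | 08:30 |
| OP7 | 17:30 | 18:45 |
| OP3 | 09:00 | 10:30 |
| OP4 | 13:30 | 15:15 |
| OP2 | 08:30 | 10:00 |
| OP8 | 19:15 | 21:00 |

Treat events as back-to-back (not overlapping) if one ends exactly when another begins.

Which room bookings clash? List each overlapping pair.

OP2 & OP3, OP4 & OP5

Sorted by start: OP1, OP2, OP3, OP4, OP5, OP6, OP7, OP8.
OP2 starts exactly when OP1 ends (back-to-back, no overlap) — done with OP1.
OP3 starts before OP2 ends → OP2 and OP3 overlap.
OP4 starts after OP2 ends — done with OP2.
OP4 starts after OP3 ends — done with OP3.
OP5 starts before OP4 ends → OP4 and OP5 overlap.
OP6 starts exactly when OP4 ends (back-to-back, no overlap) — done with OP4.
OP6 starts exactly when OP5 ends (back-to-back, no overlap) — done with OP5.
OP7 starts after OP6 ends — done with OP6.
OP8 starts after OP7 ends.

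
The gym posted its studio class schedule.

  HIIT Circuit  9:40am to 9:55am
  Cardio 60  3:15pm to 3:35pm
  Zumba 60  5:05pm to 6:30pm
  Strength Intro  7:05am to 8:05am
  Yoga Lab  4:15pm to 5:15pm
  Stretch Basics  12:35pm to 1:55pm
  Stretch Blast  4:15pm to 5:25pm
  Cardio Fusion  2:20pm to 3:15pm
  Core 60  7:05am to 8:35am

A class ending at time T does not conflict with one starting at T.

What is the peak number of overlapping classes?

3

Sweep the timeline, counting +1 at each start and −1 at each end (ends before starts at a tie):
7:05am start Core 60 → 1
7:05am start Strength Intro → 2
8:05am end Strength Intro → 1
8:35am end Core 60 → 0
9:40am start HIIT Circuit → 1
9:55am end HIIT Circuit → 0
12:35pm start Stretch Basics → 1
1:55pm end Stretch Basics → 0
2:20pm start Cardio Fusion → 1
3:15pm end Cardio Fusion → 0
3:15pm start Cardio 60 → 1
3:35pm end Cardio 60 → 0
4:15pm start Stretch Blast → 1
4:15pm start Yoga Lab → 2
5:05pm start Zumba 60 → 3
5:15pm end Yoga Lab → 2
5:25pm end Stretch Blast → 1
6:30pm end Zumba 60 → 0
Peak is 3, at 5:05pm (Stretch Blast, Yoga Lab, Zumba 60).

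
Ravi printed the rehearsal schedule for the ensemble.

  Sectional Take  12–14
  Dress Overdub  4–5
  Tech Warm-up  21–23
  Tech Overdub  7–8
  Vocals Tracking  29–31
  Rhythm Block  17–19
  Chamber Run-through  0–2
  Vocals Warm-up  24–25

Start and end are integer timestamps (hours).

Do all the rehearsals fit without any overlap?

Two intervals overlap when each starts before the other ends.
Sorted by start: Chamber Run-through, Dress Overdub, Tech Overdub, Sectional Take, Rhythm Block, Tech Warm-up, Vocals Warm-up, Vocals Tracking.
Dress Overdub starts after Chamber Run-through ends, so nothing later overlaps Chamber Run-through either.
Tech Overdub starts after Dress Overdub ends, so nothing later overlaps Dress Overdub either.
Sectional Take starts after Tech Overdub ends, so nothing later overlaps Tech Overdub either.
Rhythm Block starts after Sectional Take ends, so nothing later overlaps Sectional Take either.
Tech Warm-up starts after Rhythm Block ends, so nothing later overlaps Rhythm Block either.
Vocals Warm-up starts after Tech Warm-up ends, so nothing later overlaps Tech Warm-up either.
Vocals Tracking starts after Vocals Warm-up ends.
Every pair is clear; the schedule has no overlaps.

Yes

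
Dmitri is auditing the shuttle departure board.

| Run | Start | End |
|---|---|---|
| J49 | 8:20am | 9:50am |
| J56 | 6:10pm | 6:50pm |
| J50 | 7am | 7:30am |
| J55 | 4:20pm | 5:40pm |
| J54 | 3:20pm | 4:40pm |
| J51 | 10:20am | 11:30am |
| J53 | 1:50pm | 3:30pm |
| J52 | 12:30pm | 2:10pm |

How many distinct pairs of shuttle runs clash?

3

Check each pair: they overlap iff neither finishes before the other starts.
Sorted by start: J50, J49, J51, J52, J53, J54, J55, J56.
J49 starts after J50 ends, so J50 has no further overlaps.
J51 starts after J49 ends, so J49 has no further overlaps.
J52 starts after J51 ends, so J51 has no further overlaps.
J53 starts before J52 ends → J52 and J53 overlap.
J54 starts after J52 ends, so J52 has no further overlaps.
J54 starts before J53 ends → J53 and J54 overlap.
J55 starts after J53 ends, so J53 has no further overlaps.
J55 starts before J54 ends → J54 and J55 overlap.
J56 starts after J54 ends.
J56 starts after J55 ends.
Overlapping pairs: J52 & J53, J53 & J54, J54 & J55 — 3 in total.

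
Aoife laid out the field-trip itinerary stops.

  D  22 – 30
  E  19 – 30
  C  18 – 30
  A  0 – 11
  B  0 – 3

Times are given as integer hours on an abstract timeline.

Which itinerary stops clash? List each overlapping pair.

A & B, C & D, C & E, D & E

Sorted by start: A, B, C, E, D.
B starts before A ends → A and B overlap.
C starts after A ends, so A has no further overlaps.
C starts after B ends, so B has no further overlaps.
E starts before C ends → C and E overlap.
D starts before C ends → C and D overlap.
D starts before E ends → E and D overlap.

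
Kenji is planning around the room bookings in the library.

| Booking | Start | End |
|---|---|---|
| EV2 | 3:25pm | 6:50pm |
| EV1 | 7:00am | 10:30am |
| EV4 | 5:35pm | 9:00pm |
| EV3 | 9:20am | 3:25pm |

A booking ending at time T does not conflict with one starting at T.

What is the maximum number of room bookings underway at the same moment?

Sort all start/end points and keep a running count:
7:00am start EV1 → 1
9:20am start EV3 → 2
10:30am end EV1 → 1
3:25pm end EV3 → 0
3:25pm start EV2 → 1
5:35pm start EV4 → 2
6:50pm end EV2 → 1
9:00pm end EV4 → 0
Peak is 2, at 9:20am (EV1, EV3).

2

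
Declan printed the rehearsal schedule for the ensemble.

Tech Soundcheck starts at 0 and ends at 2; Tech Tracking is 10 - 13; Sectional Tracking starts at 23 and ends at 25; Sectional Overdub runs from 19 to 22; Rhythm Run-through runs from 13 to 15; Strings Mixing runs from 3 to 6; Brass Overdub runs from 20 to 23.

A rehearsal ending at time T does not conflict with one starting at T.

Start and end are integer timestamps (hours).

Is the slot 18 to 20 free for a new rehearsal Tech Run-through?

Tech Soundcheck: ends 2 at or before Tech Run-through starts 18 → clear.
Strings Mixing: ends 6 at or before Tech Run-through starts 18 → clear.
Tech Tracking: ends 13 at or before Tech Run-through starts 18 → clear.
Rhythm Run-through: ends 15 at or before Tech Run-through starts 18 → clear.
Sectional Overdub: starts 19 before Tech Run-through ends 20, and ends 22 after Tech Run-through starts 18 → overlap.
Brass Overdub: starts 20 at or after Tech Run-through ends 20 → clear.
Sectional Tracking: starts 23 at or after Tech Run-through ends 20 → clear.
Tech Run-through overlaps Sectional Overdub.

No — it overlaps Sectional Overdub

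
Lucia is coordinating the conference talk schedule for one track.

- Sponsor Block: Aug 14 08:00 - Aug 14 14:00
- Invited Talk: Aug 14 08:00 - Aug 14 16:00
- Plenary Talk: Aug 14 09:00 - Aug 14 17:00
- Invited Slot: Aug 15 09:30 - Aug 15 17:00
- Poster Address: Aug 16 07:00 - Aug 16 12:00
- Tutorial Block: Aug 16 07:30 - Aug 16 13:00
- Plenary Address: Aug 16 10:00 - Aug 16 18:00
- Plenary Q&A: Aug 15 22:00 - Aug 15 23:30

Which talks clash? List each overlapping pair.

Invited Talk & Plenary Talk, Invited Talk & Sponsor Block, Plenary Address & Poster Address, Plenary Address & Tutorial Block, Plenary Talk & Sponsor Block, Poster Address & Tutorial Block

Sorted by start: Sponsor Block, Invited Talk, Plenary Talk, Invited Slot, Plenary Q&A, Poster Address, Tutorial Block, Plenary Address.
Invited Talk starts before Sponsor Block ends → Sponsor Block and Invited Talk overlap.
Plenary Talk starts before Sponsor Block ends → Sponsor Block and Plenary Talk overlap.
Invited Slot starts after Sponsor Block ends — done with Sponsor Block.
Plenary Talk starts before Invited Talk ends → Invited Talk and Plenary Talk overlap.
Invited Slot starts after Invited Talk ends — done with Invited Talk.
Invited Slot starts after Plenary Talk ends — done with Plenary Talk.
Plenary Q&A starts after Invited Slot ends — done with Invited Slot.
Poster Address starts after Plenary Q&A ends — done with Plenary Q&A.
Tutorial Block starts before Poster Address ends → Poster Address and Tutorial Block overlap.
Plenary Address starts before Poster Address ends → Poster Address and Plenary Address overlap.
Plenary Address starts before Tutorial Block ends → Tutorial Block and Plenary Address overlap.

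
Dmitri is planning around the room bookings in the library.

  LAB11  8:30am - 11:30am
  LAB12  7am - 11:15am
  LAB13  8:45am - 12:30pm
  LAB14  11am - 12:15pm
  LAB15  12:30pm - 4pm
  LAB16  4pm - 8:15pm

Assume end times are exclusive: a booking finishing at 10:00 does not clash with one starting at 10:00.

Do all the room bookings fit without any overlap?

No

Sorted by start: LAB12, LAB11, LAB13, LAB14, LAB15, LAB16.
LAB11 starts before LAB12 ends → LAB12 and LAB11 overlap.
That's a conflict, so the schedule is not conflict-free.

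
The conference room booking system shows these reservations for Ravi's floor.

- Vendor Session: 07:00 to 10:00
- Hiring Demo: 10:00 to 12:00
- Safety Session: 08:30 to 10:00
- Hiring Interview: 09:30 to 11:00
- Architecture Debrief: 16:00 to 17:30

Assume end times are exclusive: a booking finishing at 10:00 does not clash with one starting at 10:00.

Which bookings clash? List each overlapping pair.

Sorted by start: Vendor Session, Safety Session, Hiring Interview, Hiring Demo, Architecture Debrief.
Safety Session starts before Vendor Session ends → Vendor Session and Safety Session overlap.
Hiring Interview starts before Vendor Session ends → Vendor Session and Hiring Interview overlap.
Hiring Demo starts exactly when Vendor Session ends (back-to-back, no overlap); Vendor Session is clear from here.
Hiring Interview starts before Safety Session ends → Safety Session and Hiring Interview overlap.
Hiring Demo starts exactly when Safety Session ends (back-to-back, no overlap); Safety Session is clear from here.
Hiring Demo starts before Hiring Interview ends → Hiring Interview and Hiring Demo overlap.
Architecture Debrief starts after Hiring Interview ends.
Architecture Debrief starts after Hiring Demo ends.

Hiring Demo & Hiring Interview, Hiring Interview & Safety Session, Hiring Interview & Vendor Session, Safety Session & Vendor Session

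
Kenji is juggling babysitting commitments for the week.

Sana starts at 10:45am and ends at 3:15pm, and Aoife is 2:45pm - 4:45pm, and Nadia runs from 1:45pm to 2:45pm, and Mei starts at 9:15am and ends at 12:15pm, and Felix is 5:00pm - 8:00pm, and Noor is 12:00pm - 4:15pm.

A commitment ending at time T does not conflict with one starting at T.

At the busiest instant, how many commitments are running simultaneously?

3

Walk through starts and ends in time order (an end at T is processed before a start at T):
9:15am start Mei → 1
10:45am start Sana → 2
12:00pm start Noor → 3
12:15pm end Mei → 2
1:45pm start Nadia → 3
2:45pm end Nadia → 2
2:45pm start Aoife → 3
3:15pm end Sana → 2
4:15pm end Noor → 1
4:45pm end Aoife → 0
5:00pm start Felix → 1
8:00pm end Felix → 0
Peak is 3, at 12:00pm (Mei, Noor, Sana).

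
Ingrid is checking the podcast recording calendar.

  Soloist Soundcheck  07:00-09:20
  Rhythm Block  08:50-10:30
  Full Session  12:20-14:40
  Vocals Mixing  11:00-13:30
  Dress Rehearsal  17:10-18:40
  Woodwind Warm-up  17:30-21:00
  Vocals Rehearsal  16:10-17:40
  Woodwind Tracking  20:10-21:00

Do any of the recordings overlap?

Yes

Sorted by start: Soloist Soundcheck, Rhythm Block, Vocals Mixing, Full Session, Vocals Rehearsal, Dress Rehearsal, Woodwind Warm-up, Woodwind Tracking.
Rhythm Block starts before Soloist Soundcheck ends → Soloist Soundcheck and Rhythm Block overlap.
That's a conflict, so the schedule is not conflict-free.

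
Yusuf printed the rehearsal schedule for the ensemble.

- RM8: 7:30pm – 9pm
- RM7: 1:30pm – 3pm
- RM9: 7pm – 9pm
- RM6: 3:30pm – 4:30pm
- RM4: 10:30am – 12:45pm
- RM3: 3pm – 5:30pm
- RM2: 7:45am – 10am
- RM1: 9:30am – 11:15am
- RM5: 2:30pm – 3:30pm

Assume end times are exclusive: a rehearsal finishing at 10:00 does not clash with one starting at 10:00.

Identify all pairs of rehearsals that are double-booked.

Sorted by start: RM2, RM1, RM4, RM7, RM5, RM3, RM6, RM9, RM8.
RM1 starts before RM2 ends → RM2 and RM1 overlap.
RM4 starts after RM2 ends; RM2 is clear from here.
RM4 starts before RM1 ends → RM1 and RM4 overlap.
RM7 starts after RM1 ends; RM1 is clear from here.
RM7 starts after RM4 ends; RM4 is clear from here.
RM5 starts before RM7 ends → RM7 and RM5 overlap.
RM3 starts exactly when RM7 ends (back-to-back, no overlap); RM7 is clear from here.
RM3 starts before RM5 ends → RM5 and RM3 overlap.
RM6 starts exactly when RM5 ends (back-to-back, no overlap); RM5 is clear from here.
RM6 starts before RM3 ends → RM3 and RM6 overlap.
RM9 starts after RM3 ends; RM3 is clear from here.
RM9 starts after RM6 ends; RM6 is clear from here.
RM8 starts before RM9 ends → RM9 and RM8 overlap.

RM1 & RM2, RM1 & RM4, RM3 & RM5, RM3 & RM6, RM5 & RM7, RM8 & RM9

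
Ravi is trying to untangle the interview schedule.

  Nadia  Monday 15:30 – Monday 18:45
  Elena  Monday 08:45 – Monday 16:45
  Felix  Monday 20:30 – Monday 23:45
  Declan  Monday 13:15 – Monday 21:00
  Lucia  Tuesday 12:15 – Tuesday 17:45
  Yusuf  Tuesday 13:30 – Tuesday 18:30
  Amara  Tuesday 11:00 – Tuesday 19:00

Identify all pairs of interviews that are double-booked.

Sorted by start: Elena, Declan, Nadia, Felix, Amara, Lucia, Yusuf.
Declan starts before Elena ends → Elena and Declan overlap.
Nadia starts before Elena ends → Elena and Nadia overlap.
Felix starts after Elena ends; Elena is clear from here.
Nadia starts before Declan ends → Declan and Nadia overlap.
Felix starts before Declan ends → Declan and Felix overlap.
Amara starts after Declan ends; Declan is clear from here.
Felix starts after Nadia ends; Nadia is clear from here.
Amara starts after Felix ends; Felix is clear from here.
Lucia starts before Amara ends → Amara and Lucia overlap.
Yusuf starts before Amara ends → Amara and Yusuf overlap.
Yusuf starts before Lucia ends → Lucia and Yusuf overlap.

Amara & Lucia, Amara & Yusuf, Declan & Elena, Declan & Felix, Declan & Nadia, Elena & Nadia, Lucia & Yusuf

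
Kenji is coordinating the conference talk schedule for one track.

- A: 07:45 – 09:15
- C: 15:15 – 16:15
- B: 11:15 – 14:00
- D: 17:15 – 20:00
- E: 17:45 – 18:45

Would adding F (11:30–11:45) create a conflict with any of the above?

A: ends 09:15 at or before F starts 11:30 → clear.
B: starts 11:15 before F ends 11:45, and ends 14:00 after F starts 11:30 → overlap.
C: starts 15:15 at or after F ends 11:45 → clear.
D: starts 17:15 at or after F ends 11:45 → clear.
E: starts 17:45 at or after F ends 11:45 → clear.
F overlaps B.

Yes — it overlaps B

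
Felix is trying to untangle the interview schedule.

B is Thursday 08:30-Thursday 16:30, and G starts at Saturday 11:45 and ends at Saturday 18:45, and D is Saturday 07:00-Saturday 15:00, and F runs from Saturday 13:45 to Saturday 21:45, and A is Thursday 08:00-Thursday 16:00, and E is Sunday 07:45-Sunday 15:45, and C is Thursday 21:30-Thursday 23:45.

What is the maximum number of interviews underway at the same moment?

Sort all start/end points and keep a running count:
Thursday 08:00 start A → 1
Thursday 08:30 start B → 2
Thursday 16:00 end A → 1
Thursday 16:30 end B → 0
Thursday 21:30 start C → 1
Thursday 23:45 end C → 0
Saturday 07:00 start D → 1
Saturday 11:45 start G → 2
Saturday 13:45 start F → 3
Saturday 15:00 end D → 2
Saturday 18:45 end G → 1
Saturday 21:45 end F → 0
Sunday 07:45 start E → 1
Sunday 15:45 end E → 0
Peak is 3, at Saturday 13:45 (D, F, G).

3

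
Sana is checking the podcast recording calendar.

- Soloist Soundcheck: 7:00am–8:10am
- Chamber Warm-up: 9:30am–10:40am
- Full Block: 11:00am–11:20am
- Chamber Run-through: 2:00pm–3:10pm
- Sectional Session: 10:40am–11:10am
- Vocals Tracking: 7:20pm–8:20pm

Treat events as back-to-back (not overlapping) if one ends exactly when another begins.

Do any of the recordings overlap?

Yes

Check each pair: they overlap iff neither finishes before the other starts.
Sorted by start: Soloist Soundcheck, Chamber Warm-up, Sectional Session, Full Block, Chamber Run-through, Vocals Tracking.
Chamber Warm-up starts after Soloist Soundcheck ends; Soloist Soundcheck is clear from here.
Sectional Session starts exactly when Chamber Warm-up ends (back-to-back, no overlap); Chamber Warm-up is clear from here.
Full Block starts before Sectional Session ends → Sectional Session and Full Block overlap.
That's a conflict, so the schedule is not conflict-free.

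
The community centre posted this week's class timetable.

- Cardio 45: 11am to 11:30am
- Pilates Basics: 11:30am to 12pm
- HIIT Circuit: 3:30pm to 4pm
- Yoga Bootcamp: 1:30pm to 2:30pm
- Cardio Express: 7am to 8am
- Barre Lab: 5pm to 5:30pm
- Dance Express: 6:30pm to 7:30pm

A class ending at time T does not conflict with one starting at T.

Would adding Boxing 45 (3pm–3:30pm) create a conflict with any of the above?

Cardio Express: ends 8am at or before Boxing 45 starts 3pm → clear.
Cardio 45: ends 11:30am at or before Boxing 45 starts 3pm → clear.
Pilates Basics: ends 12pm at or before Boxing 45 starts 3pm → clear.
Yoga Bootcamp: ends 2:30pm at or before Boxing 45 starts 3pm → clear.
HIIT Circuit: starts 3:30pm at or after Boxing 45 ends 3:30pm → clear.
Barre Lab: starts 5pm at or after Boxing 45 ends 3:30pm → clear.
Dance Express: starts 6:30pm at or after Boxing 45 ends 3:30pm → clear.

No — it doesn't clash with anything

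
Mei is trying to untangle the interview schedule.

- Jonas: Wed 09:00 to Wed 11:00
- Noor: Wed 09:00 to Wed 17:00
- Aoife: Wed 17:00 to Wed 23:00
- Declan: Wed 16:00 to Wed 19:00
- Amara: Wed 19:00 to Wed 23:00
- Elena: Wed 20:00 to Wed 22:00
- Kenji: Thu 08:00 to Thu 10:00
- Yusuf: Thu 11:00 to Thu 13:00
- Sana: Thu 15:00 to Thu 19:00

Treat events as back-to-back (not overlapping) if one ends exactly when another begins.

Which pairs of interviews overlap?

Sorted by start: Jonas, Noor, Declan, Aoife, Amara, Elena, Kenji, Yusuf, Sana.
Noor starts before Jonas ends → Jonas and Noor overlap.
Declan starts after Jonas ends, so Jonas has no further overlaps.
Declan starts before Noor ends → Noor and Declan overlap.
Aoife starts exactly when Noor ends (back-to-back, no overlap), so Noor has no further overlaps.
Aoife starts before Declan ends → Declan and Aoife overlap.
Amara starts exactly when Declan ends (back-to-back, no overlap), so Declan has no further overlaps.
Amara starts before Aoife ends → Aoife and Amara overlap.
Elena starts before Aoife ends → Aoife and Elena overlap.
Kenji starts after Aoife ends, so Aoife has no further overlaps.
Elena starts before Amara ends → Amara and Elena overlap.
Kenji starts after Amara ends, so Amara has no further overlaps.
Kenji starts after Elena ends, so Elena has no further overlaps.
Yusuf starts after Kenji ends, so Kenji has no further overlaps.
Sana starts after Yusuf ends.

Amara & Aoife, Amara & Elena, Aoife & Declan, Aoife & Elena, Declan & Noor, Jonas & Noor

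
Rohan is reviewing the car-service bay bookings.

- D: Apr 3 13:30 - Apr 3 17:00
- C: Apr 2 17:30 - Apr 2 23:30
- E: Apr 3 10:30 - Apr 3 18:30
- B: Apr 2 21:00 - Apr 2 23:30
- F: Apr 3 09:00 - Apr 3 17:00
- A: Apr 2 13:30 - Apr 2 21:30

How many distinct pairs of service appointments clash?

Sorted by start: A, C, B, F, E, D.
C starts before A ends → A and C overlap.
B starts before A ends → A and B overlap.
F starts after A ends, so A has no further overlaps.
B starts before C ends → C and B overlap.
F starts after C ends, so C has no further overlaps.
F starts after B ends, so B has no further overlaps.
E starts before F ends → F and E overlap.
D starts before F ends → F and D overlap.
D starts before E ends → E and D overlap.
Overlapping pairs: A & B, A & C, B & C, D & E, D & F, E & F — 6 in total.

6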